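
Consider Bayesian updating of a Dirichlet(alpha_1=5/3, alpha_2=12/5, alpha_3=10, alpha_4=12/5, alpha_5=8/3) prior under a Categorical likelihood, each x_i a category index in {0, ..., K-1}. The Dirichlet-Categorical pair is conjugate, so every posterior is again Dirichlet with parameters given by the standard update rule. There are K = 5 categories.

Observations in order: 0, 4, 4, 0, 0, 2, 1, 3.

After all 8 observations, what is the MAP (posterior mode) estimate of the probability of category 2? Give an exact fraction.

obs 1: x=0 → posterior Dirichlet(8/3, 12/5, 10, 12/5, 8/3)
obs 2: x=4 → posterior Dirichlet(8/3, 12/5, 10, 12/5, 11/3)
obs 3: x=4 → posterior Dirichlet(8/3, 12/5, 10, 12/5, 14/3)
obs 4: x=0 → posterior Dirichlet(11/3, 12/5, 10, 12/5, 14/3)
obs 5: x=0 → posterior Dirichlet(14/3, 12/5, 10, 12/5, 14/3)
obs 6: x=2 → posterior Dirichlet(14/3, 12/5, 11, 12/5, 14/3)
obs 7: x=1 → posterior Dirichlet(14/3, 17/5, 11, 12/5, 14/3)
obs 8: x=3 → posterior Dirichlet(14/3, 17/5, 11, 17/5, 14/3)

75/166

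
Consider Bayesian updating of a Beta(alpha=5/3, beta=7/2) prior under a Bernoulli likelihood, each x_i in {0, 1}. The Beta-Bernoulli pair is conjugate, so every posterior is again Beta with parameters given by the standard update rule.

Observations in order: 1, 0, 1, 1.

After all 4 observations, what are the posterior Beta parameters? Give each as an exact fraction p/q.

alpha=14/3, beta=9/2

obs 1: x=1 → posterior Beta(8/3, 7/2)
obs 2: x=0 → posterior Beta(8/3, 9/2)
obs 3: x=1 → posterior Beta(11/3, 9/2)
obs 4: x=1 → posterior Beta(14/3, 9/2)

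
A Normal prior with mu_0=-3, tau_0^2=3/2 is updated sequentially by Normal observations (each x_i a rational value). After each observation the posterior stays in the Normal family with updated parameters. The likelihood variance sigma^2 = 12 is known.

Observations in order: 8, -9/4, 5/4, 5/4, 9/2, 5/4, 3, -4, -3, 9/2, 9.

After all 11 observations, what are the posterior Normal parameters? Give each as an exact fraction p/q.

mu_0=-1/38, tau_0^2=12/19

obs 1: x=8 → posterior Normal(-16/9, 4/3)
obs 2: x=-9/4 → posterior Normal(-73/40, 6/5)
obs 3: x=5/4 → posterior Normal(-17/11, 12/11)
obs 4: x=5/4 → posterior Normal(-21/16, 1)
obs 5: x=9/2 → posterior Normal(-45/52, 12/13)
obs 6: x=5/4 → posterior Normal(-5/7, 6/7)
obs 7: x=3 → posterior Normal(-7/15, 4/5)
obs 8: x=-4 → posterior Normal(-11/16, 3/4)
obs 9: x=-3 → posterior Normal(-14/17, 12/17)
obs 10: x=9/2 → posterior Normal(-19/36, 2/3)
obs 11: x=9 → posterior Normal(-1/38, 12/19)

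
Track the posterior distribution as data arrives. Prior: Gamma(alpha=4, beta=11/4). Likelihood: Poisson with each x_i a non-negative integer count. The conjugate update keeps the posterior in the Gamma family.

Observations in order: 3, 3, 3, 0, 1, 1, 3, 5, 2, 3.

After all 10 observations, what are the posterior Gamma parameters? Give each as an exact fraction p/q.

alpha=28, beta=51/4

obs 1: x=3 → posterior Gamma(7, 15/4)
obs 2: x=3 → posterior Gamma(10, 19/4)
obs 3: x=3 → posterior Gamma(13, 23/4)
obs 4: x=0 → posterior Gamma(13, 27/4)
obs 5: x=1 → posterior Gamma(14, 31/4)
obs 6: x=1 → posterior Gamma(15, 35/4)
obs 7: x=3 → posterior Gamma(18, 39/4)
obs 8: x=5 → posterior Gamma(23, 43/4)
obs 9: x=2 → posterior Gamma(25, 47/4)
obs 10: x=3 → posterior Gamma(28, 51/4)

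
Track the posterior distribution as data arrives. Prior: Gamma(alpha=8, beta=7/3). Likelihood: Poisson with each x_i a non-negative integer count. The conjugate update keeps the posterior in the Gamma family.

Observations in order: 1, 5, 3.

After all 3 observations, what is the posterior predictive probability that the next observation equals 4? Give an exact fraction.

obs 1: x=1 → posterior Gamma(9, 10/3)
obs 2: x=5 → posterior Gamma(14, 13/3)
obs 3: x=3 → posterior Gamma(17, 16/3)

6096279981479532618055680/37589973457545958193355601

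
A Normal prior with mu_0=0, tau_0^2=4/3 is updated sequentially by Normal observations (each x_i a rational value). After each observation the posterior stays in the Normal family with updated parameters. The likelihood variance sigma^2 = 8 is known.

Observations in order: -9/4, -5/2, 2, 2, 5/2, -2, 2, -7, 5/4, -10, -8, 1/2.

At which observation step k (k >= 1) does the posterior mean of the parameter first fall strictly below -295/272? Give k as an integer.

k = 11

obs 1: x=-9/4 → posterior Normal(-9/28, 8/7)
obs 2: x=-5/2 → posterior Normal(-19/32, 1)
obs 3: x=2 → posterior Normal(-11/36, 8/9)
obs 4: x=2 → posterior Normal(-3/40, 4/5)
obs 5: x=5/2 → posterior Normal(7/44, 8/11)
obs 6: x=-2 → posterior Normal(-1/48, 2/3)
obs 7: x=2 → posterior Normal(7/52, 8/13)
obs 8: x=-7 → posterior Normal(-3/8, 4/7)
obs 9: x=5/4 → posterior Normal(-4/15, 8/15)
obs 10: x=-10 → posterior Normal(-7/8, 1/2)
obs 11: x=-8 → posterior Normal(-22/17, 8/17)
obs 12: x=1/2 → posterior Normal(-43/36, 4/9)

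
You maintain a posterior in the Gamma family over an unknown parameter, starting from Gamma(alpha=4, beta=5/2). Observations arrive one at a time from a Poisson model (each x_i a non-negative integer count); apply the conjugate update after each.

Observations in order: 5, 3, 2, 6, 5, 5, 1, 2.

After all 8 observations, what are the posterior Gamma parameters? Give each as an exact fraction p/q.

obs 1: x=5 → posterior Gamma(9, 7/2)
obs 2: x=3 → posterior Gamma(12, 9/2)
obs 3: x=2 → posterior Gamma(14, 11/2)
obs 4: x=6 → posterior Gamma(20, 13/2)
obs 5: x=5 → posterior Gamma(25, 15/2)
obs 6: x=5 → posterior Gamma(30, 17/2)
obs 7: x=1 → posterior Gamma(31, 19/2)
obs 8: x=2 → posterior Gamma(33, 21/2)

alpha=33, beta=21/2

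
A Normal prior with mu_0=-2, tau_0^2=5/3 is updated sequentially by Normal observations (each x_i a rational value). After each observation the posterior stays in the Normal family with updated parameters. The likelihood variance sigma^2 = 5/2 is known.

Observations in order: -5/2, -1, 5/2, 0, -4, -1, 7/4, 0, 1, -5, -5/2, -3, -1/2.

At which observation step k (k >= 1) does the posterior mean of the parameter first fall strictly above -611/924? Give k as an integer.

k = 9

obs 1: x=-5/2 → posterior Normal(-11/5, 1)
obs 2: x=-1 → posterior Normal(-13/7, 5/7)
obs 3: x=5/2 → posterior Normal(-8/9, 5/9)
obs 4: x=0 → posterior Normal(-8/11, 5/11)
obs 5: x=-4 → posterior Normal(-16/13, 5/13)
obs 6: x=-1 → posterior Normal(-6/5, 1/3)
obs 7: x=7/4 → posterior Normal(-29/34, 5/17)
obs 8: x=0 → posterior Normal(-29/38, 5/19)
obs 9: x=1 → posterior Normal(-25/42, 5/21)
obs 10: x=-5 → posterior Normal(-45/46, 5/23)
obs 11: x=-5/2 → posterior Normal(-11/10, 1/5)
obs 12: x=-3 → posterior Normal(-67/54, 5/27)
obs 13: x=-1/2 → posterior Normal(-69/58, 5/29)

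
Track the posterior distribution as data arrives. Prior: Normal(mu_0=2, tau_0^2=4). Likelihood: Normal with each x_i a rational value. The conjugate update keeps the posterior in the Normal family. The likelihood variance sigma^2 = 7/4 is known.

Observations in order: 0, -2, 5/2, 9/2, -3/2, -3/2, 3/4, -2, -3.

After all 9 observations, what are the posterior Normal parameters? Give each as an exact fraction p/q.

obs 1: x=0 → posterior Normal(14/23, 28/23)
obs 2: x=-2 → posterior Normal(-6/13, 28/39)
obs 3: x=5/2 → posterior Normal(2/5, 28/55)
obs 4: x=9/2 → posterior Normal(94/71, 28/71)
obs 5: x=-3/2 → posterior Normal(70/87, 28/87)
obs 6: x=-3/2 → posterior Normal(46/103, 28/103)
obs 7: x=3/4 → posterior Normal(58/119, 4/17)
obs 8: x=-2 → posterior Normal(26/135, 28/135)
obs 9: x=-3 → posterior Normal(-22/151, 28/151)

mu_0=-22/151, tau_0^2=28/151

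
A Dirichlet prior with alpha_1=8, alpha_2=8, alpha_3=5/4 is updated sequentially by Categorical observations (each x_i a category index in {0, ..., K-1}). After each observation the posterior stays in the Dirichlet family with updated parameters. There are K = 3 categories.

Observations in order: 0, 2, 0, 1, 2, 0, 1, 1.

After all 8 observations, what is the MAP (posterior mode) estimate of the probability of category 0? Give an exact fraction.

obs 1: x=0 → posterior Dirichlet(9, 8, 5/4)
obs 2: x=2 → posterior Dirichlet(9, 8, 9/4)
obs 3: x=0 → posterior Dirichlet(10, 8, 9/4)
obs 4: x=1 → posterior Dirichlet(10, 9, 9/4)
obs 5: x=2 → posterior Dirichlet(10, 9, 13/4)
obs 6: x=0 → posterior Dirichlet(11, 9, 13/4)
obs 7: x=1 → posterior Dirichlet(11, 10, 13/4)
obs 8: x=1 → posterior Dirichlet(11, 11, 13/4)

40/89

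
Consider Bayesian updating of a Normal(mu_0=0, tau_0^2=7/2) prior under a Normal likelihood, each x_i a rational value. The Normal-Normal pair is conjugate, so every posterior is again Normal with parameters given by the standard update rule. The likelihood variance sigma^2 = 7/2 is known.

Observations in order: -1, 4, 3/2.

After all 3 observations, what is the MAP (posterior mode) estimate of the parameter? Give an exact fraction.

9/8

obs 1: x=-1 → posterior Normal(-1/2, 7/4)
obs 2: x=4 → posterior Normal(1, 7/6)
obs 3: x=3/2 → posterior Normal(9/8, 7/8)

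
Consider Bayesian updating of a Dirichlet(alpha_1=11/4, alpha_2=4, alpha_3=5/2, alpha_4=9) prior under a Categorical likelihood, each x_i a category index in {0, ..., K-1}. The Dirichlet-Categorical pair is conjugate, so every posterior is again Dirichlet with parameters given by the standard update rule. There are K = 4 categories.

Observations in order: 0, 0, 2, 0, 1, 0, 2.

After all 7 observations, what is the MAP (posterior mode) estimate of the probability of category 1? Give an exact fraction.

obs 1: x=0 → posterior Dirichlet(15/4, 4, 5/2, 9)
obs 2: x=0 → posterior Dirichlet(19/4, 4, 5/2, 9)
obs 3: x=2 → posterior Dirichlet(19/4, 4, 7/2, 9)
obs 4: x=0 → posterior Dirichlet(23/4, 4, 7/2, 9)
obs 5: x=1 → posterior Dirichlet(23/4, 5, 7/2, 9)
obs 6: x=0 → posterior Dirichlet(27/4, 5, 7/2, 9)
obs 7: x=2 → posterior Dirichlet(27/4, 5, 9/2, 9)

16/85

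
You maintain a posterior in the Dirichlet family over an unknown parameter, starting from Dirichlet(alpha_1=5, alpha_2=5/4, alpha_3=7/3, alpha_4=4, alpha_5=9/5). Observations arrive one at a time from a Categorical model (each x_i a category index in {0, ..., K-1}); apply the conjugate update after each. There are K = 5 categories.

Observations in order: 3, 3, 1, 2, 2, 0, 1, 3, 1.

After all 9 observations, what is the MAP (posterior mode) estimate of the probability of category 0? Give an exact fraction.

obs 1: x=3 → posterior Dirichlet(5, 5/4, 7/3, 5, 9/5)
obs 2: x=3 → posterior Dirichlet(5, 5/4, 7/3, 6, 9/5)
obs 3: x=1 → posterior Dirichlet(5, 9/4, 7/3, 6, 9/5)
obs 4: x=2 → posterior Dirichlet(5, 9/4, 10/3, 6, 9/5)
obs 5: x=2 → posterior Dirichlet(5, 9/4, 13/3, 6, 9/5)
obs 6: x=0 → posterior Dirichlet(6, 9/4, 13/3, 6, 9/5)
obs 7: x=1 → posterior Dirichlet(6, 13/4, 13/3, 6, 9/5)
obs 8: x=3 → posterior Dirichlet(6, 13/4, 13/3, 7, 9/5)
obs 9: x=1 → posterior Dirichlet(6, 17/4, 13/3, 7, 9/5)

300/1103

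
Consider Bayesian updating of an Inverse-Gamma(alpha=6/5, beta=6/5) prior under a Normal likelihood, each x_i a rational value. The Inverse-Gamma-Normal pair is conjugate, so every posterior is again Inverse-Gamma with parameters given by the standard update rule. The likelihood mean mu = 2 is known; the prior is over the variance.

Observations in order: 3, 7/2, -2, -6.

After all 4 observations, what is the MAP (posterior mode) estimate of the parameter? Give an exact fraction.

obs 1: x=3 → posterior Inverse-Gamma(17/10, 17/10)
obs 2: x=7/2 → posterior Inverse-Gamma(11/5, 113/40)
obs 3: x=-2 → posterior Inverse-Gamma(27/10, 433/40)
obs 4: x=-6 → posterior Inverse-Gamma(16/5, 1713/40)

571/56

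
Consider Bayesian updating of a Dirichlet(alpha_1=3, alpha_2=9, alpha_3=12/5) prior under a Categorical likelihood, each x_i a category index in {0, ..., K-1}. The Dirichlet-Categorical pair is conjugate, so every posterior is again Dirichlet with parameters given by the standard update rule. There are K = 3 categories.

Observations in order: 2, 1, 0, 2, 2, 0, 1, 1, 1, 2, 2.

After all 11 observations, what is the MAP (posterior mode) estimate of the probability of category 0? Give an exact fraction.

5/28

obs 1: x=2 → posterior Dirichlet(3, 9, 17/5)
obs 2: x=1 → posterior Dirichlet(3, 10, 17/5)
obs 3: x=0 → posterior Dirichlet(4, 10, 17/5)
obs 4: x=2 → posterior Dirichlet(4, 10, 22/5)
obs 5: x=2 → posterior Dirichlet(4, 10, 27/5)
obs 6: x=0 → posterior Dirichlet(5, 10, 27/5)
obs 7: x=1 → posterior Dirichlet(5, 11, 27/5)
obs 8: x=1 → posterior Dirichlet(5, 12, 27/5)
obs 9: x=1 → posterior Dirichlet(5, 13, 27/5)
obs 10: x=2 → posterior Dirichlet(5, 13, 32/5)
obs 11: x=2 → posterior Dirichlet(5, 13, 37/5)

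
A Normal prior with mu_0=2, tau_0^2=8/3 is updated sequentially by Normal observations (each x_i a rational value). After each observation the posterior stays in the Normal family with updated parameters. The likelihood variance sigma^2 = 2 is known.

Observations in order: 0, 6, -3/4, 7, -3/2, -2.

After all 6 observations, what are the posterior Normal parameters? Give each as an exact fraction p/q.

obs 1: x=0 → posterior Normal(6/7, 8/7)
obs 2: x=6 → posterior Normal(30/11, 8/11)
obs 3: x=-3/4 → posterior Normal(9/5, 8/15)
obs 4: x=7 → posterior Normal(55/19, 8/19)
obs 5: x=-3/2 → posterior Normal(49/23, 8/23)
obs 6: x=-2 → posterior Normal(41/27, 8/27)

mu_0=41/27, tau_0^2=8/27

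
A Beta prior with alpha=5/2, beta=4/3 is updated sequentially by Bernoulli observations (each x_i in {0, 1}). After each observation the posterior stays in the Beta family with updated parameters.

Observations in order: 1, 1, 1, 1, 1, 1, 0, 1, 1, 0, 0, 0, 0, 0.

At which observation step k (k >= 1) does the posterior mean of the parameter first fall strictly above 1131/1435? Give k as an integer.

k = 3

obs 1: x=1 → posterior Beta(7/2, 4/3)
obs 2: x=1 → posterior Beta(9/2, 4/3)
obs 3: x=1 → posterior Beta(11/2, 4/3)
obs 4: x=1 → posterior Beta(13/2, 4/3)
obs 5: x=1 → posterior Beta(15/2, 4/3)
obs 6: x=1 → posterior Beta(17/2, 4/3)
obs 7: x=0 → posterior Beta(17/2, 7/3)
obs 8: x=1 → posterior Beta(19/2, 7/3)
obs 9: x=1 → posterior Beta(21/2, 7/3)
obs 10: x=0 → posterior Beta(21/2, 10/3)
obs 11: x=0 → posterior Beta(21/2, 13/3)
obs 12: x=0 → posterior Beta(21/2, 16/3)
obs 13: x=0 → posterior Beta(21/2, 19/3)
obs 14: x=0 → posterior Beta(21/2, 22/3)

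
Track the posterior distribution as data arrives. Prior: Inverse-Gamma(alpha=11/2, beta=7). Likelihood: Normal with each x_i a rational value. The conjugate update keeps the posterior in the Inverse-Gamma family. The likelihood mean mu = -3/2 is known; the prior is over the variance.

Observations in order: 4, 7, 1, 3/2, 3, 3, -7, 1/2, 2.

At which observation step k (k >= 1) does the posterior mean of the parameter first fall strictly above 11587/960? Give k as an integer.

obs 1: x=4 → posterior Inverse-Gamma(6, 177/8)
obs 2: x=7 → posterior Inverse-Gamma(13/2, 233/4)
obs 3: x=1 → posterior Inverse-Gamma(7, 491/8)
obs 4: x=3/2 → posterior Inverse-Gamma(15/2, 527/8)
obs 5: x=3 → posterior Inverse-Gamma(8, 76)
obs 6: x=3 → posterior Inverse-Gamma(17/2, 689/8)
obs 7: x=-7 → posterior Inverse-Gamma(9, 405/4)
obs 8: x=1/2 → posterior Inverse-Gamma(19/2, 413/4)
obs 9: x=2 → posterior Inverse-Gamma(10, 875/8)

k = 7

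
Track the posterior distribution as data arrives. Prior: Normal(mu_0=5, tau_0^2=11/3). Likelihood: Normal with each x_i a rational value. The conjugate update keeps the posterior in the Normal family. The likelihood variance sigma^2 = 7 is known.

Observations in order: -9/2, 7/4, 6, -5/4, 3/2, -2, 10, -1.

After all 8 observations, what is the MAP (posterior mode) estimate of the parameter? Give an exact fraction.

441/218

obs 1: x=-9/2 → posterior Normal(111/64, 77/32)
obs 2: x=7/4 → posterior Normal(299/172, 77/43)
obs 3: x=6 → posterior Normal(563/216, 77/54)
obs 4: x=-5/4 → posterior Normal(127/65, 77/65)
obs 5: x=3/2 → posterior Normal(287/152, 77/76)
obs 6: x=-2 → posterior Normal(81/58, 77/87)
obs 7: x=10 → posterior Normal(463/196, 11/14)
obs 8: x=-1 → posterior Normal(441/218, 77/109)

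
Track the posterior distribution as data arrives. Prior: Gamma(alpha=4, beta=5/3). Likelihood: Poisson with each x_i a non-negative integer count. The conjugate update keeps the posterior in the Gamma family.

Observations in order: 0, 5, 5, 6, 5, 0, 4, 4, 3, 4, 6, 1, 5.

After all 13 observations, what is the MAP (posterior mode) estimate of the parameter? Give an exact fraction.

153/44

obs 1: x=0 → posterior Gamma(4, 8/3)
obs 2: x=5 → posterior Gamma(9, 11/3)
obs 3: x=5 → posterior Gamma(14, 14/3)
obs 4: x=6 → posterior Gamma(20, 17/3)
obs 5: x=5 → posterior Gamma(25, 20/3)
obs 6: x=0 → posterior Gamma(25, 23/3)
obs 7: x=4 → posterior Gamma(29, 26/3)
obs 8: x=4 → posterior Gamma(33, 29/3)
obs 9: x=3 → posterior Gamma(36, 32/3)
obs 10: x=4 → posterior Gamma(40, 35/3)
obs 11: x=6 → posterior Gamma(46, 38/3)
obs 12: x=1 → posterior Gamma(47, 41/3)
obs 13: x=5 → posterior Gamma(52, 44/3)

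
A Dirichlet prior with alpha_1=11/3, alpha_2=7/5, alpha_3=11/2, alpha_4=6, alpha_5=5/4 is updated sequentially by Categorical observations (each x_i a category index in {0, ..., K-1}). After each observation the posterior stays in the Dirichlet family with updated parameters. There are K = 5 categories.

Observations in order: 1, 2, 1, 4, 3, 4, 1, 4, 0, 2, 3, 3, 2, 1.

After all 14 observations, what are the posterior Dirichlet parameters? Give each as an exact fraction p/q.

obs 1: x=1 → posterior Dirichlet(11/3, 12/5, 11/2, 6, 5/4)
obs 2: x=2 → posterior Dirichlet(11/3, 12/5, 13/2, 6, 5/4)
obs 3: x=1 → posterior Dirichlet(11/3, 17/5, 13/2, 6, 5/4)
obs 4: x=4 → posterior Dirichlet(11/3, 17/5, 13/2, 6, 9/4)
obs 5: x=3 → posterior Dirichlet(11/3, 17/5, 13/2, 7, 9/4)
obs 6: x=4 → posterior Dirichlet(11/3, 17/5, 13/2, 7, 13/4)
obs 7: x=1 → posterior Dirichlet(11/3, 22/5, 13/2, 7, 13/4)
obs 8: x=4 → posterior Dirichlet(11/3, 22/5, 13/2, 7, 17/4)
obs 9: x=0 → posterior Dirichlet(14/3, 22/5, 13/2, 7, 17/4)
obs 10: x=2 → posterior Dirichlet(14/3, 22/5, 15/2, 7, 17/4)
obs 11: x=3 → posterior Dirichlet(14/3, 22/5, 15/2, 8, 17/4)
obs 12: x=3 → posterior Dirichlet(14/3, 22/5, 15/2, 9, 17/4)
obs 13: x=2 → posterior Dirichlet(14/3, 22/5, 17/2, 9, 17/4)
obs 14: x=1 → posterior Dirichlet(14/3, 27/5, 17/2, 9, 17/4)

alpha_1=14/3, alpha_2=27/5, alpha_3=17/2, alpha_4=9, alpha_5=17/4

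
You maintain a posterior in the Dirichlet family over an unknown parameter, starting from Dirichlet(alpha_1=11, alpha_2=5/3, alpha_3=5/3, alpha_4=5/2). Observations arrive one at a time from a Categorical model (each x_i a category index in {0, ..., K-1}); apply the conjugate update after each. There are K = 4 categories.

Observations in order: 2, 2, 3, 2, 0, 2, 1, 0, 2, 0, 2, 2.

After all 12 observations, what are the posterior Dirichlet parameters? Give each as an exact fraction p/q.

alpha_1=14, alpha_2=8/3, alpha_3=26/3, alpha_4=7/2

obs 1: x=2 → posterior Dirichlet(11, 5/3, 8/3, 5/2)
obs 2: x=2 → posterior Dirichlet(11, 5/3, 11/3, 5/2)
obs 3: x=3 → posterior Dirichlet(11, 5/3, 11/3, 7/2)
obs 4: x=2 → posterior Dirichlet(11, 5/3, 14/3, 7/2)
obs 5: x=0 → posterior Dirichlet(12, 5/3, 14/3, 7/2)
obs 6: x=2 → posterior Dirichlet(12, 5/3, 17/3, 7/2)
obs 7: x=1 → posterior Dirichlet(12, 8/3, 17/3, 7/2)
obs 8: x=0 → posterior Dirichlet(13, 8/3, 17/3, 7/2)
obs 9: x=2 → posterior Dirichlet(13, 8/3, 20/3, 7/2)
obs 10: x=0 → posterior Dirichlet(14, 8/3, 20/3, 7/2)
obs 11: x=2 → posterior Dirichlet(14, 8/3, 23/3, 7/2)
obs 12: x=2 → posterior Dirichlet(14, 8/3, 26/3, 7/2)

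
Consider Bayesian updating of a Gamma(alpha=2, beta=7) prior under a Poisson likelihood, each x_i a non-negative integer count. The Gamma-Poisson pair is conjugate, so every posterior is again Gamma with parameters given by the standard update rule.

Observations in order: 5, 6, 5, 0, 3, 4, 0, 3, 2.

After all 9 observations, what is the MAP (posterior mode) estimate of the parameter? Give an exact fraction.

obs 1: x=5 → posterior Gamma(7, 8)
obs 2: x=6 → posterior Gamma(13, 9)
obs 3: x=5 → posterior Gamma(18, 10)
obs 4: x=0 → posterior Gamma(18, 11)
obs 5: x=3 → posterior Gamma(21, 12)
obs 6: x=4 → posterior Gamma(25, 13)
obs 7: x=0 → posterior Gamma(25, 14)
obs 8: x=3 → posterior Gamma(28, 15)
obs 9: x=2 → posterior Gamma(30, 16)

29/16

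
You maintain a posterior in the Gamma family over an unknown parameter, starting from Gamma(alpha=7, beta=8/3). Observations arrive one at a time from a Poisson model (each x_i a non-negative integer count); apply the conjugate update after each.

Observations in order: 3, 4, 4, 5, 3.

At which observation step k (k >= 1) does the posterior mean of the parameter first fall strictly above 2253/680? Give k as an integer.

k = 4

obs 1: x=3 → posterior Gamma(10, 11/3)
obs 2: x=4 → posterior Gamma(14, 14/3)
obs 3: x=4 → posterior Gamma(18, 17/3)
obs 4: x=5 → posterior Gamma(23, 20/3)
obs 5: x=3 → posterior Gamma(26, 23/3)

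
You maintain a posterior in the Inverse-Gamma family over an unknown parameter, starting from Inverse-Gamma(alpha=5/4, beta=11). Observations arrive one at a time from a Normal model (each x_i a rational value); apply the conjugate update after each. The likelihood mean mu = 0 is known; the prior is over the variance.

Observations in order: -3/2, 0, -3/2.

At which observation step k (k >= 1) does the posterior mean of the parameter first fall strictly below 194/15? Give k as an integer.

k = 2

obs 1: x=-3/2 → posterior Inverse-Gamma(7/4, 97/8)
obs 2: x=0 → posterior Inverse-Gamma(9/4, 97/8)
obs 3: x=-3/2 → posterior Inverse-Gamma(11/4, 53/4)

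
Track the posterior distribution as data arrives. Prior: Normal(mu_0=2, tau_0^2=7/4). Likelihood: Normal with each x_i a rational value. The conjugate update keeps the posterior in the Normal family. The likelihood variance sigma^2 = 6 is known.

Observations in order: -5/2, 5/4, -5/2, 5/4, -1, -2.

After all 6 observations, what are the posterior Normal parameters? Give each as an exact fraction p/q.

obs 1: x=-5/2 → posterior Normal(61/62, 42/31)
obs 2: x=5/4 → posterior Normal(157/152, 21/19)
obs 3: x=-5/2 → posterior Normal(29/60, 14/15)
obs 4: x=5/4 → posterior Normal(61/104, 21/26)
obs 5: x=-1 → posterior Normal(47/118, 42/59)
obs 6: x=-2 → posterior Normal(19/132, 7/11)

mu_0=19/132, tau_0^2=7/11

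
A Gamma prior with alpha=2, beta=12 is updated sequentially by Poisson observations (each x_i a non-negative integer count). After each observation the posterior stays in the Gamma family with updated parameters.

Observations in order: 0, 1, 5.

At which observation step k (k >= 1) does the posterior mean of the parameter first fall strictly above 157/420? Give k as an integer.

k = 3

obs 1: x=0 → posterior Gamma(2, 13)
obs 2: x=1 → posterior Gamma(3, 14)
obs 3: x=5 → posterior Gamma(8, 15)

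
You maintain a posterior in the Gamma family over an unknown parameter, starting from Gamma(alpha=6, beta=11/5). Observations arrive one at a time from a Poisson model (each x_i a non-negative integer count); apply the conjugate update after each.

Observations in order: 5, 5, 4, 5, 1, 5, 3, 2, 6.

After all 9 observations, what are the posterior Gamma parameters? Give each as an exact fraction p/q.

obs 1: x=5 → posterior Gamma(11, 16/5)
obs 2: x=5 → posterior Gamma(16, 21/5)
obs 3: x=4 → posterior Gamma(20, 26/5)
obs 4: x=5 → posterior Gamma(25, 31/5)
obs 5: x=1 → posterior Gamma(26, 36/5)
obs 6: x=5 → posterior Gamma(31, 41/5)
obs 7: x=3 → posterior Gamma(34, 46/5)
obs 8: x=2 → posterior Gamma(36, 51/5)
obs 9: x=6 → posterior Gamma(42, 56/5)

alpha=42, beta=56/5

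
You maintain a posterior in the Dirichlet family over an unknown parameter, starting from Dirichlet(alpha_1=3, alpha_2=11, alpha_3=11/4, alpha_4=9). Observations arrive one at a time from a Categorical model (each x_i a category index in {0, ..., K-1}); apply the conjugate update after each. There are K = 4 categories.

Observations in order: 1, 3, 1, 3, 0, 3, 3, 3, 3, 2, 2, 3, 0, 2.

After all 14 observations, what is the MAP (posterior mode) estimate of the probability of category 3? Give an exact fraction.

60/143

obs 1: x=1 → posterior Dirichlet(3, 12, 11/4, 9)
obs 2: x=3 → posterior Dirichlet(3, 12, 11/4, 10)
obs 3: x=1 → posterior Dirichlet(3, 13, 11/4, 10)
obs 4: x=3 → posterior Dirichlet(3, 13, 11/4, 11)
obs 5: x=0 → posterior Dirichlet(4, 13, 11/4, 11)
obs 6: x=3 → posterior Dirichlet(4, 13, 11/4, 12)
obs 7: x=3 → posterior Dirichlet(4, 13, 11/4, 13)
obs 8: x=3 → posterior Dirichlet(4, 13, 11/4, 14)
obs 9: x=3 → posterior Dirichlet(4, 13, 11/4, 15)
obs 10: x=2 → posterior Dirichlet(4, 13, 15/4, 15)
obs 11: x=2 → posterior Dirichlet(4, 13, 19/4, 15)
obs 12: x=3 → posterior Dirichlet(4, 13, 19/4, 16)
obs 13: x=0 → posterior Dirichlet(5, 13, 19/4, 16)
obs 14: x=2 → posterior Dirichlet(5, 13, 23/4, 16)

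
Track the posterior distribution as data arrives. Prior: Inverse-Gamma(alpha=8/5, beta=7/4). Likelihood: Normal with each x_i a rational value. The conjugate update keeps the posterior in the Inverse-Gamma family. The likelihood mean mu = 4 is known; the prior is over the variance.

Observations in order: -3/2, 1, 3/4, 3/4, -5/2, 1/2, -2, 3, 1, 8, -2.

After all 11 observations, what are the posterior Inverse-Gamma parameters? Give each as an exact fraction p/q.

alpha=71/10, beta=1731/16

obs 1: x=-3/2 → posterior Inverse-Gamma(21/10, 135/8)
obs 2: x=1 → posterior Inverse-Gamma(13/5, 171/8)
obs 3: x=3/4 → posterior Inverse-Gamma(31/10, 853/32)
obs 4: x=3/4 → posterior Inverse-Gamma(18/5, 511/16)
obs 5: x=-5/2 → posterior Inverse-Gamma(41/10, 849/16)
obs 6: x=1/2 → posterior Inverse-Gamma(23/5, 947/16)
obs 7: x=-2 → posterior Inverse-Gamma(51/10, 1235/16)
obs 8: x=3 → posterior Inverse-Gamma(28/5, 1243/16)
obs 9: x=1 → posterior Inverse-Gamma(61/10, 1315/16)
obs 10: x=8 → posterior Inverse-Gamma(33/5, 1443/16)
obs 11: x=-2 → posterior Inverse-Gamma(71/10, 1731/16)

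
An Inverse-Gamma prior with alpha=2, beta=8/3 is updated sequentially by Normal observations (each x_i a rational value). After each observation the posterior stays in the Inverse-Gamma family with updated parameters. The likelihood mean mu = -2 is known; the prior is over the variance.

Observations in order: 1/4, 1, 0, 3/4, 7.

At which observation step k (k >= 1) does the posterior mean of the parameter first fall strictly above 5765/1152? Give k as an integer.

obs 1: x=1/4 → posterior Inverse-Gamma(5/2, 499/96)
obs 2: x=1 → posterior Inverse-Gamma(3, 931/96)
obs 3: x=0 → posterior Inverse-Gamma(7/2, 1123/96)
obs 4: x=3/4 → posterior Inverse-Gamma(4, 743/48)
obs 5: x=7 → posterior Inverse-Gamma(9/2, 2687/48)

k = 4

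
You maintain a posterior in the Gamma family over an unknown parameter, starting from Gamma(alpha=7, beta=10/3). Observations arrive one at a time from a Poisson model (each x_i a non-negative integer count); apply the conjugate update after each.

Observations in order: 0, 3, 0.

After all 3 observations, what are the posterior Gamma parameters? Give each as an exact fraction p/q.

alpha=10, beta=19/3

obs 1: x=0 → posterior Gamma(7, 13/3)
obs 2: x=3 → posterior Gamma(10, 16/3)
obs 3: x=0 → posterior Gamma(10, 19/3)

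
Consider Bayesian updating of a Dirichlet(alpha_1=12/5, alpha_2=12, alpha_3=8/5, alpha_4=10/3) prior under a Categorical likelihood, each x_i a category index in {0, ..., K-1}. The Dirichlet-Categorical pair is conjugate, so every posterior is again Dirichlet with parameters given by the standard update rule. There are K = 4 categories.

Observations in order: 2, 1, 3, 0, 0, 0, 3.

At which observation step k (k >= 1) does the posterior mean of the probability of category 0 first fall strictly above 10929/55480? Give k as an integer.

k = 6

obs 1: x=2 → posterior Dirichlet(12/5, 12, 13/5, 10/3)
obs 2: x=1 → posterior Dirichlet(12/5, 13, 13/5, 10/3)
obs 3: x=3 → posterior Dirichlet(12/5, 13, 13/5, 13/3)
obs 4: x=0 → posterior Dirichlet(17/5, 13, 13/5, 13/3)
obs 5: x=0 → posterior Dirichlet(22/5, 13, 13/5, 13/3)
obs 6: x=0 → posterior Dirichlet(27/5, 13, 13/5, 13/3)
obs 7: x=3 → posterior Dirichlet(27/5, 13, 13/5, 16/3)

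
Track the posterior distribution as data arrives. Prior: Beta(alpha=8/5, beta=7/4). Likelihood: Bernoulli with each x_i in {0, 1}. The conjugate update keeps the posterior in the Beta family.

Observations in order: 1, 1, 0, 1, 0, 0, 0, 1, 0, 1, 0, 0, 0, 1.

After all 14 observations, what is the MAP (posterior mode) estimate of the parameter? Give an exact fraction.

obs 1: x=1 → posterior Beta(13/5, 7/4)
obs 2: x=1 → posterior Beta(18/5, 7/4)
obs 3: x=0 → posterior Beta(18/5, 11/4)
obs 4: x=1 → posterior Beta(23/5, 11/4)
obs 5: x=0 → posterior Beta(23/5, 15/4)
obs 6: x=0 → posterior Beta(23/5, 19/4)
obs 7: x=0 → posterior Beta(23/5, 23/4)
obs 8: x=1 → posterior Beta(28/5, 23/4)
obs 9: x=0 → posterior Beta(28/5, 27/4)
obs 10: x=1 → posterior Beta(33/5, 27/4)
obs 11: x=0 → posterior Beta(33/5, 31/4)
obs 12: x=0 → posterior Beta(33/5, 35/4)
obs 13: x=0 → posterior Beta(33/5, 39/4)
obs 14: x=1 → posterior Beta(38/5, 39/4)

132/307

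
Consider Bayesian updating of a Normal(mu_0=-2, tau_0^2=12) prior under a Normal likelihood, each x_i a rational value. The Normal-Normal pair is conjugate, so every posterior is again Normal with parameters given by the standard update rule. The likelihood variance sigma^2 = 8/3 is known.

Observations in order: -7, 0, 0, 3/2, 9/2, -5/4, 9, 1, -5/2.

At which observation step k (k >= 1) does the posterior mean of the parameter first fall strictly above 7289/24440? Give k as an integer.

k = 7

obs 1: x=-7 → posterior Normal(-67/11, 24/11)
obs 2: x=0 → posterior Normal(-67/20, 6/5)
obs 3: x=0 → posterior Normal(-67/29, 24/29)
obs 4: x=3/2 → posterior Normal(-107/76, 12/19)
obs 5: x=9/2 → posterior Normal(-13/47, 24/47)
obs 6: x=-5/4 → posterior Normal(-97/224, 3/7)
obs 7: x=9 → posterior Normal(227/260, 24/65)
obs 8: x=1 → posterior Normal(263/296, 12/37)
obs 9: x=-5/2 → posterior Normal(173/332, 24/83)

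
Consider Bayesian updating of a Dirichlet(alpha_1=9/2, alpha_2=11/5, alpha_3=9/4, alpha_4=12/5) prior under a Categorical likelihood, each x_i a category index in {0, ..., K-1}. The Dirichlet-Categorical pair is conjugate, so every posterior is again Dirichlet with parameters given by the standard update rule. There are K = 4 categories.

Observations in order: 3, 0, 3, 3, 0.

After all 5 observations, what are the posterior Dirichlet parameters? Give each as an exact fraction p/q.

alpha_1=13/2, alpha_2=11/5, alpha_3=9/4, alpha_4=27/5

obs 1: x=3 → posterior Dirichlet(9/2, 11/5, 9/4, 17/5)
obs 2: x=0 → posterior Dirichlet(11/2, 11/5, 9/4, 17/5)
obs 3: x=3 → posterior Dirichlet(11/2, 11/5, 9/4, 22/5)
obs 4: x=3 → posterior Dirichlet(11/2, 11/5, 9/4, 27/5)
obs 5: x=0 → posterior Dirichlet(13/2, 11/5, 9/4, 27/5)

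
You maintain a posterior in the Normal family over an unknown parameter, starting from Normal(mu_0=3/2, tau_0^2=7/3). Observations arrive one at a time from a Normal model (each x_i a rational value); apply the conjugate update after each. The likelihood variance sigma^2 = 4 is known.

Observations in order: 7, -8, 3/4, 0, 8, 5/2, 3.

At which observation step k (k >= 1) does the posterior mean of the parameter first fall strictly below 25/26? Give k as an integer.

k = 2

obs 1: x=7 → posterior Normal(67/19, 28/19)
obs 2: x=-8 → posterior Normal(11/26, 14/13)
obs 3: x=3/4 → posterior Normal(65/132, 28/33)
obs 4: x=0 → posterior Normal(13/32, 7/10)
obs 5: x=8 → posterior Normal(289/188, 28/47)
obs 6: x=5/2 → posterior Normal(359/216, 14/27)
obs 7: x=3 → posterior Normal(443/244, 28/61)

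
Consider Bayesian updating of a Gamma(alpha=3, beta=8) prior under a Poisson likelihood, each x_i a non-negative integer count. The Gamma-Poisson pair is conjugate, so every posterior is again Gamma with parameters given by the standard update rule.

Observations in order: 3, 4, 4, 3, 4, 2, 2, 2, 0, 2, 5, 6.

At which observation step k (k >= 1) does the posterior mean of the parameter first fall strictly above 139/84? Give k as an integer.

k = 7

obs 1: x=3 → posterior Gamma(6, 9)
obs 2: x=4 → posterior Gamma(10, 10)
obs 3: x=4 → posterior Gamma(14, 11)
obs 4: x=3 → posterior Gamma(17, 12)
obs 5: x=4 → posterior Gamma(21, 13)
obs 6: x=2 → posterior Gamma(23, 14)
obs 7: x=2 → posterior Gamma(25, 15)
obs 8: x=2 → posterior Gamma(27, 16)
obs 9: x=0 → posterior Gamma(27, 17)
obs 10: x=2 → posterior Gamma(29, 18)
obs 11: x=5 → posterior Gamma(34, 19)
obs 12: x=6 → posterior Gamma(40, 20)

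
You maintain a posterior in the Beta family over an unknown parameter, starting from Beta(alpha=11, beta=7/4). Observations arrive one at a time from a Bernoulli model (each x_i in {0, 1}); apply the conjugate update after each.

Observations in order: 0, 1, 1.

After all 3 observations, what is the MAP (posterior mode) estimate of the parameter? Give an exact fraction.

48/55

obs 1: x=0 → posterior Beta(11, 11/4)
obs 2: x=1 → posterior Beta(12, 11/4)
obs 3: x=1 → posterior Beta(13, 11/4)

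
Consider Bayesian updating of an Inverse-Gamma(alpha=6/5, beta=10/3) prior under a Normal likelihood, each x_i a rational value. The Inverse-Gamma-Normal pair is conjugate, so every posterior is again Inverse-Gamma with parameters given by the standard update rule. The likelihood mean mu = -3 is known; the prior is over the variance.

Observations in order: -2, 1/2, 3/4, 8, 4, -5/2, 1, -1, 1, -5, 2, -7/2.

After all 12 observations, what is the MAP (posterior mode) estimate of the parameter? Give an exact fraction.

64675/3936

obs 1: x=-2 → posterior Inverse-Gamma(17/10, 23/6)
obs 2: x=1/2 → posterior Inverse-Gamma(11/5, 239/24)
obs 3: x=3/4 → posterior Inverse-Gamma(27/10, 1631/96)
obs 4: x=8 → posterior Inverse-Gamma(16/5, 7439/96)
obs 5: x=4 → posterior Inverse-Gamma(37/10, 9791/96)
obs 6: x=-5/2 → posterior Inverse-Gamma(21/5, 9803/96)
obs 7: x=1 → posterior Inverse-Gamma(47/10, 10571/96)
obs 8: x=-1 → posterior Inverse-Gamma(26/5, 10763/96)
obs 9: x=1 → posterior Inverse-Gamma(57/10, 11531/96)
obs 10: x=-5 → posterior Inverse-Gamma(31/5, 11723/96)
obs 11: x=2 → posterior Inverse-Gamma(67/10, 12923/96)
obs 12: x=-7/2 → posterior Inverse-Gamma(36/5, 12935/96)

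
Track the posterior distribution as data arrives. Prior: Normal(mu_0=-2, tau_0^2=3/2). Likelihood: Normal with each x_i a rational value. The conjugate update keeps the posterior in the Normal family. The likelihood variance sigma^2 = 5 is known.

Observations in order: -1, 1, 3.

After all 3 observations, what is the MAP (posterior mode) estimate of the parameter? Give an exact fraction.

-11/19

obs 1: x=-1 → posterior Normal(-23/13, 15/13)
obs 2: x=1 → posterior Normal(-5/4, 15/16)
obs 3: x=3 → posterior Normal(-11/19, 15/19)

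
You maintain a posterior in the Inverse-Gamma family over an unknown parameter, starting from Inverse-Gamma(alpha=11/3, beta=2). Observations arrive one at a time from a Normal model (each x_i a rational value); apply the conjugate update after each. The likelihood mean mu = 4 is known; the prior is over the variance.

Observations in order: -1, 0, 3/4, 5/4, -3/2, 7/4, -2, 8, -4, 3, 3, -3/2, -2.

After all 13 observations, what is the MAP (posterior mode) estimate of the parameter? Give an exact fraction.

13569/1072

obs 1: x=-1 → posterior Inverse-Gamma(25/6, 29/2)
obs 2: x=0 → posterior Inverse-Gamma(14/3, 45/2)
obs 3: x=3/4 → posterior Inverse-Gamma(31/6, 889/32)
obs 4: x=5/4 → posterior Inverse-Gamma(17/3, 505/16)
obs 5: x=-3/2 → posterior Inverse-Gamma(37/6, 747/16)
obs 6: x=7/4 → posterior Inverse-Gamma(20/3, 1575/32)
obs 7: x=-2 → posterior Inverse-Gamma(43/6, 2151/32)
obs 8: x=8 → posterior Inverse-Gamma(23/3, 2407/32)
obs 9: x=-4 → posterior Inverse-Gamma(49/6, 3431/32)
obs 10: x=3 → posterior Inverse-Gamma(26/3, 3447/32)
obs 11: x=3 → posterior Inverse-Gamma(55/6, 3463/32)
obs 12: x=-3/2 → posterior Inverse-Gamma(29/3, 3947/32)
obs 13: x=-2 → posterior Inverse-Gamma(61/6, 4523/32)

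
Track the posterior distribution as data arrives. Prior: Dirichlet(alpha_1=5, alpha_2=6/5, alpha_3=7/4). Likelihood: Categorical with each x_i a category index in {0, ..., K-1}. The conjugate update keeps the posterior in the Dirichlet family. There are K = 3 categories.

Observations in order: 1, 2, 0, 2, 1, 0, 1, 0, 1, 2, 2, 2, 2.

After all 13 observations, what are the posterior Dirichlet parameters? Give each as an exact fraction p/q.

alpha_1=8, alpha_2=26/5, alpha_3=31/4

obs 1: x=1 → posterior Dirichlet(5, 11/5, 7/4)
obs 2: x=2 → posterior Dirichlet(5, 11/5, 11/4)
obs 3: x=0 → posterior Dirichlet(6, 11/5, 11/4)
obs 4: x=2 → posterior Dirichlet(6, 11/5, 15/4)
obs 5: x=1 → posterior Dirichlet(6, 16/5, 15/4)
obs 6: x=0 → posterior Dirichlet(7, 16/5, 15/4)
obs 7: x=1 → posterior Dirichlet(7, 21/5, 15/4)
obs 8: x=0 → posterior Dirichlet(8, 21/5, 15/4)
obs 9: x=1 → posterior Dirichlet(8, 26/5, 15/4)
obs 10: x=2 → posterior Dirichlet(8, 26/5, 19/4)
obs 11: x=2 → posterior Dirichlet(8, 26/5, 23/4)
obs 12: x=2 → posterior Dirichlet(8, 26/5, 27/4)
obs 13: x=2 → posterior Dirichlet(8, 26/5, 31/4)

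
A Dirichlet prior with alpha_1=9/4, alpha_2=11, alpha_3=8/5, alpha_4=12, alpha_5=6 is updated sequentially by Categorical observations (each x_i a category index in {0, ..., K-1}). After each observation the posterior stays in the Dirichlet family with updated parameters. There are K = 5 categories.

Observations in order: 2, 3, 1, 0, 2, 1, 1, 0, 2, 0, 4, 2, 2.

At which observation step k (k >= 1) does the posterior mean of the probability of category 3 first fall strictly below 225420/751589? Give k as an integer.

obs 1: x=2 → posterior Dirichlet(9/4, 11, 13/5, 12, 6)
obs 2: x=3 → posterior Dirichlet(9/4, 11, 13/5, 13, 6)
obs 3: x=1 → posterior Dirichlet(9/4, 12, 13/5, 13, 6)
obs 4: x=0 → posterior Dirichlet(13/4, 12, 13/5, 13, 6)
obs 5: x=2 → posterior Dirichlet(13/4, 12, 18/5, 13, 6)
obs 6: x=1 → posterior Dirichlet(13/4, 13, 18/5, 13, 6)
obs 7: x=1 → posterior Dirichlet(13/4, 14, 18/5, 13, 6)
obs 8: x=0 → posterior Dirichlet(17/4, 14, 18/5, 13, 6)
obs 9: x=2 → posterior Dirichlet(17/4, 14, 23/5, 13, 6)
obs 10: x=0 → posterior Dirichlet(21/4, 14, 23/5, 13, 6)
obs 11: x=4 → posterior Dirichlet(21/4, 14, 23/5, 13, 7)
obs 12: x=2 → posterior Dirichlet(21/4, 14, 28/5, 13, 7)
obs 13: x=2 → posterior Dirichlet(21/4, 14, 33/5, 13, 7)

k = 11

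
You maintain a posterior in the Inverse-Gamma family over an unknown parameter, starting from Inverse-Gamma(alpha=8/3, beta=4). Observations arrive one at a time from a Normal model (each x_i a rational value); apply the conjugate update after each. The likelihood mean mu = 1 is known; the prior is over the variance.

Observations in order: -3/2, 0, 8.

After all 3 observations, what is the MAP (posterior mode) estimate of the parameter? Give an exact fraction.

771/124

obs 1: x=-3/2 → posterior Inverse-Gamma(19/6, 57/8)
obs 2: x=0 → posterior Inverse-Gamma(11/3, 61/8)
obs 3: x=8 → posterior Inverse-Gamma(25/6, 257/8)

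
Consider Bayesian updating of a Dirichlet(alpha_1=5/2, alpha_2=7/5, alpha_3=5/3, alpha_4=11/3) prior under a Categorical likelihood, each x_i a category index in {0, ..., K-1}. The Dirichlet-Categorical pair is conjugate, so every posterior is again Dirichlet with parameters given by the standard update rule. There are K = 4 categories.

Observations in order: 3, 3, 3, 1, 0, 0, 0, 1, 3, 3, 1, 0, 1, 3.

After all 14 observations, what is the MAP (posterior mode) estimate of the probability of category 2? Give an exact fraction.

20/577

obs 1: x=3 → posterior Dirichlet(5/2, 7/5, 5/3, 14/3)
obs 2: x=3 → posterior Dirichlet(5/2, 7/5, 5/3, 17/3)
obs 3: x=3 → posterior Dirichlet(5/2, 7/5, 5/3, 20/3)
obs 4: x=1 → posterior Dirichlet(5/2, 12/5, 5/3, 20/3)
obs 5: x=0 → posterior Dirichlet(7/2, 12/5, 5/3, 20/3)
obs 6: x=0 → posterior Dirichlet(9/2, 12/5, 5/3, 20/3)
obs 7: x=0 → posterior Dirichlet(11/2, 12/5, 5/3, 20/3)
obs 8: x=1 → posterior Dirichlet(11/2, 17/5, 5/3, 20/3)
obs 9: x=3 → posterior Dirichlet(11/2, 17/5, 5/3, 23/3)
obs 10: x=3 → posterior Dirichlet(11/2, 17/5, 5/3, 26/3)
obs 11: x=1 → posterior Dirichlet(11/2, 22/5, 5/3, 26/3)
obs 12: x=0 → posterior Dirichlet(13/2, 22/5, 5/3, 26/3)
obs 13: x=1 → posterior Dirichlet(13/2, 27/5, 5/3, 26/3)
obs 14: x=3 → posterior Dirichlet(13/2, 27/5, 5/3, 29/3)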